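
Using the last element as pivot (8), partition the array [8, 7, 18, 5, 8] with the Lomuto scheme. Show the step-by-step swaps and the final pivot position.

Lomuto partition with pivot = 8:

Initial array: [8, 7, 18, 5, 8]

arr[0]=8 <= 8: swap with position 0, array becomes [8, 7, 18, 5, 8]
arr[1]=7 <= 8: swap with position 1, array becomes [8, 7, 18, 5, 8]
arr[2]=18 > 8: no swap
arr[3]=5 <= 8: swap with position 2, array becomes [8, 7, 5, 18, 8]

Place pivot at position 3: [8, 7, 5, 8, 18]
Pivot position: 3

After partitioning with pivot 8, the array becomes [8, 7, 5, 8, 18]. The pivot is placed at index 3. All elements to the left of the pivot are <= 8, and all elements to the right are > 8.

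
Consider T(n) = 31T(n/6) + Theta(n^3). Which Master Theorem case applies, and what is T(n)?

Master Theorem for T(n) = 31T(n/6) + O(n^3):

a = 31, b = 6, c = 3
log_b(a) = log_6(31) = 1.9165

Case 3: c = 3 > log_6(31) = 1.9165
T(n) = O(n^3) = O(n^3)

For T(n) = 31T(n/6) + O(n^3): log_6(31) = 1.9165. This is Case 3 of the Master Theorem (c > log_b(a), work dominated by root), giving O(n^3).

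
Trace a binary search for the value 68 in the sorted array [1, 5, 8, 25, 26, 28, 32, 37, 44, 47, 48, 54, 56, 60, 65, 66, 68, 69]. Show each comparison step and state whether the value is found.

Binary search for 68 in [1, 5, 8, 25, 26, 28, 32, 37, 44, 47, 48, 54, 56, 60, 65, 66, 68, 69]:

lo=0, hi=17, mid=8, arr[mid]=44 -> 44 < 68, search right half
lo=9, hi=17, mid=13, arr[mid]=60 -> 60 < 68, search right half
lo=14, hi=17, mid=15, arr[mid]=66 -> 66 < 68, search right half
lo=16, hi=17, mid=16, arr[mid]=68 -> Found target at index 16!

Binary search finds 68 at index 16 after 4 comparisons. The search repeatedly halves the search space by comparing with the middle element.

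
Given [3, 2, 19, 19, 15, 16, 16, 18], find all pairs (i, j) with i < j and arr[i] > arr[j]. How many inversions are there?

Finding inversions in [3, 2, 19, 19, 15, 16, 16, 18]:

(0, 1): arr[0]=3 > arr[1]=2
(2, 4): arr[2]=19 > arr[4]=15
(2, 5): arr[2]=19 > arr[5]=16
(2, 6): arr[2]=19 > arr[6]=16
(2, 7): arr[2]=19 > arr[7]=18
(3, 4): arr[3]=19 > arr[4]=15
(3, 5): arr[3]=19 > arr[5]=16
(3, 6): arr[3]=19 > arr[6]=16
(3, 7): arr[3]=19 > arr[7]=18

Total inversions: 9

The array has 9 inversion(s): (0,1), (2,4), (2,5), (2,6), (2,7), (3,4), (3,5), (3,6), (3,7). Each pair (i,j) satisfies i < j and arr[i] > arr[j].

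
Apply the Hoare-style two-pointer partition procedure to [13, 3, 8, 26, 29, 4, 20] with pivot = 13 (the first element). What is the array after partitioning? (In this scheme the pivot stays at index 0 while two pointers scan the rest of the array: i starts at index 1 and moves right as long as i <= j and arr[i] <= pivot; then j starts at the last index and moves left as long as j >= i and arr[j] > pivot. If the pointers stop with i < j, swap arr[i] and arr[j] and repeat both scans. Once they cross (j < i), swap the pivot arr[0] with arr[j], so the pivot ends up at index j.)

Hoare-style two-pointer partition with pivot = 13:

Initial array: [13, 3, 8, 26, 29, 4, 20]

Pointers start at i = 1, j = 6.
i stops at index 3 (arr[3]=26 > 13), j stops at index 5 (arr[5]=4 <= 13): swap arr[3] and arr[5], array becomes [13, 3, 8, 4, 29, 26, 20]
i ends at 4, j ends at 3: the pointers have crossed (j < i), so scanning stops.

Swap pivot arr[0] with arr[3] to place pivot at position 3: [4, 3, 8, 13, 29, 26, 20]
Pivot position: 3

After partitioning with pivot 13, the array becomes [4, 3, 8, 13, 29, 26, 20]. The pivot is placed at index 3. All elements to the left of the pivot are <= 13, and all elements to the right are > 13.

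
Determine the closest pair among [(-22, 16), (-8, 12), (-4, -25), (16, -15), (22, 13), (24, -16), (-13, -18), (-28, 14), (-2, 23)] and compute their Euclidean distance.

Computing all pairwise distances among 9 points:

d((-22, 16), (-8, 12)) = 14.5602
d((-22, 16), (-4, -25)) = 44.7772
d((-22, 16), (16, -15)) = 49.0408
d((-22, 16), (22, 13)) = 44.1022
d((-22, 16), (24, -16)) = 56.0357
d((-22, 16), (-13, -18)) = 35.171
d((-22, 16), (-28, 14)) = 6.3246 <-- minimum
d((-22, 16), (-2, 23)) = 21.1896
d((-8, 12), (-4, -25)) = 37.2156
d((-8, 12), (16, -15)) = 36.1248
d((-8, 12), (22, 13)) = 30.0167
d((-8, 12), (24, -16)) = 42.5206
d((-8, 12), (-13, -18)) = 30.4138
d((-8, 12), (-28, 14)) = 20.0998
d((-8, 12), (-2, 23)) = 12.53
d((-4, -25), (16, -15)) = 22.3607
d((-4, -25), (22, 13)) = 46.0435
d((-4, -25), (24, -16)) = 29.4109
d((-4, -25), (-13, -18)) = 11.4018
d((-4, -25), (-28, 14)) = 45.793
d((-4, -25), (-2, 23)) = 48.0416
d((16, -15), (22, 13)) = 28.6356
d((16, -15), (24, -16)) = 8.0623
d((16, -15), (-13, -18)) = 29.1548
d((16, -15), (-28, 14)) = 52.6972
d((16, -15), (-2, 23)) = 42.0476
d((22, 13), (24, -16)) = 29.0689
d((22, 13), (-13, -18)) = 46.7547
d((22, 13), (-28, 14)) = 50.01
d((22, 13), (-2, 23)) = 26.0
d((24, -16), (-13, -18)) = 37.054
d((24, -16), (-28, 14)) = 60.0333
d((24, -16), (-2, 23)) = 46.8722
d((-13, -18), (-28, 14)) = 35.3412
d((-13, -18), (-2, 23)) = 42.45
d((-28, 14), (-2, 23)) = 27.5136

Closest pair: (-22, 16) and (-28, 14) with distance 6.3246

The closest pair is (-22, 16) and (-28, 14) with Euclidean distance 6.3246. For 9 points, brute-force pairwise comparison is shown above. For large n, the divide-and-conquer algorithm (sort by x, recurse on halves, check the dividing strip) achieves O(n log n).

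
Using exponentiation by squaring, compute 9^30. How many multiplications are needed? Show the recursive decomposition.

Computing 9^30 by squaring (build up from 9^1; each line after the first costs one multiplication):

9^1 = 9
9^2 = (9^1)^2 = 9^2 = 81
9^3 = 9 * 9^2 = 9 * 81 = 729
9^6 = (9^3)^2 = 729^2 = 531441
9^7 = 9 * 9^6 = 9 * 531441 = 4782969
9^14 = (9^7)^2 = 4782969^2 = 22876792454961
9^15 = 9 * 9^14 = 9 * 22876792454961 = 205891132094649
9^30 = (9^15)^2 = 205891132094649^2 = 42391158275216203514294433201

Result: 42391158275216203514294433201
Multiplications needed: 7 (7 lines after 9^1)

9^30 = 42391158275216203514294433201. Using exponentiation by squaring, this requires 7 multiplications. The key idea: if the exponent is even, square the half-power; if odd, multiply by the base once.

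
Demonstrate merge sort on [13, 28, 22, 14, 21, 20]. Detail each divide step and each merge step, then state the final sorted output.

Merge sort trace:

Split: [13, 28, 22, 14, 21, 20] -> [13, 28, 22] and [14, 21, 20]
  Split: [13, 28, 22] -> [13] and [28, 22]
    Split: [28, 22] -> [28] and [22]
    Merge: [28] + [22] -> [22, 28]
  Merge: [13] + [22, 28] -> [13, 22, 28]
  Split: [14, 21, 20] -> [14] and [21, 20]
    Split: [21, 20] -> [21] and [20]
    Merge: [21] + [20] -> [20, 21]
  Merge: [14] + [20, 21] -> [14, 20, 21]
Merge: [13, 22, 28] + [14, 20, 21] -> [13, 14, 20, 21, 22, 28]

Final sorted array: [13, 14, 20, 21, 22, 28]

The merge sort proceeds by recursively splitting the array and merging sorted halves.
After all merges, the sorted array is [13, 14, 20, 21, 22, 28].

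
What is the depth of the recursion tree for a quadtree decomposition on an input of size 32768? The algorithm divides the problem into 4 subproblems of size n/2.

For divide and conquer with division factor 2:

Problem sizes at each level:
Level 0: 32768
Level 1: 16384
Level 2: 8192
Level 3: 4096
Level 4: 2048
Level 5: 1024
Level 6: 512
Level 7: 256
Level 8: 128
Level 9: 64
Level 10: 32
Level 11: 16
Level 12: 8
Level 13: 4
Level 14: 2
Level 15: 1

The root is level 0 and the size-1 base case is level 15 (the tree spans levels 0 through 15, i.e. 16 levels counting the root), so the depth is the number of divisions: log_2(32768) = 15

The recursion tree depth is log_2(32768) = 15. At each level, the problem size is divided by 2, so it takes 15 divisions to reduce to a base case of size 1. The algorithm makes 4 recursive calls at each level.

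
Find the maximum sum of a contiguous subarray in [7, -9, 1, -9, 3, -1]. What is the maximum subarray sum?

Using Kadane's algorithm on [7, -9, 1, -9, 3, -1]:

Scanning through the array:
Position 1 (value -9): max_ending_here = -2, max_so_far = 7
Position 2 (value 1): max_ending_here = 1, max_so_far = 7
Position 3 (value -9): max_ending_here = -8, max_so_far = 7
Position 4 (value 3): max_ending_here = 3, max_so_far = 7
Position 5 (value -1): max_ending_here = 2, max_so_far = 7

Maximum subarray: [7]
Maximum sum: 7

The maximum subarray is [7] with sum 7. This subarray runs from index 0 to index 0.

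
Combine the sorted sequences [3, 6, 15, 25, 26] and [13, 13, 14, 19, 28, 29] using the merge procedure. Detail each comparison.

Merging process:

Compare 3 vs 13: take 3 from left. Merged: [3]
Compare 6 vs 13: take 6 from left. Merged: [3, 6]
Compare 15 vs 13: take 13 from right. Merged: [3, 6, 13]
Compare 15 vs 13: take 13 from right. Merged: [3, 6, 13, 13]
Compare 15 vs 14: take 14 from right. Merged: [3, 6, 13, 13, 14]
Compare 15 vs 19: take 15 from left. Merged: [3, 6, 13, 13, 14, 15]
Compare 25 vs 19: take 19 from right. Merged: [3, 6, 13, 13, 14, 15, 19]
Compare 25 vs 28: take 25 from left. Merged: [3, 6, 13, 13, 14, 15, 19, 25]
Compare 26 vs 28: take 26 from left. Merged: [3, 6, 13, 13, 14, 15, 19, 25, 26]
Append remaining from right: [28, 29]. Merged: [3, 6, 13, 13, 14, 15, 19, 25, 26, 28, 29]

Final merged array: [3, 6, 13, 13, 14, 15, 19, 25, 26, 28, 29]
Total comparisons: 9

The merged array is [3, 6, 13, 13, 14, 15, 19, 25, 26, 28, 29], requiring 9 comparisons. The merge step runs in O(n) time where n is the total number of elements.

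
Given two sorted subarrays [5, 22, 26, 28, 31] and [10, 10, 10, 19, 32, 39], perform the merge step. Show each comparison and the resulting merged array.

Merging process:

Compare 5 vs 10: take 5 from left. Merged: [5]
Compare 22 vs 10: take 10 from right. Merged: [5, 10]
Compare 22 vs 10: take 10 from right. Merged: [5, 10, 10]
Compare 22 vs 10: take 10 from right. Merged: [5, 10, 10, 10]
Compare 22 vs 19: take 19 from right. Merged: [5, 10, 10, 10, 19]
Compare 22 vs 32: take 22 from left. Merged: [5, 10, 10, 10, 19, 22]
Compare 26 vs 32: take 26 from left. Merged: [5, 10, 10, 10, 19, 22, 26]
Compare 28 vs 32: take 28 from left. Merged: [5, 10, 10, 10, 19, 22, 26, 28]
Compare 31 vs 32: take 31 from left. Merged: [5, 10, 10, 10, 19, 22, 26, 28, 31]
Append remaining from right: [32, 39]. Merged: [5, 10, 10, 10, 19, 22, 26, 28, 31, 32, 39]

Final merged array: [5, 10, 10, 10, 19, 22, 26, 28, 31, 32, 39]
Total comparisons: 9

The merged array is [5, 10, 10, 10, 19, 22, 26, 28, 31, 32, 39], requiring 9 comparisons. The merge step runs in O(n) time where n is the total number of elements.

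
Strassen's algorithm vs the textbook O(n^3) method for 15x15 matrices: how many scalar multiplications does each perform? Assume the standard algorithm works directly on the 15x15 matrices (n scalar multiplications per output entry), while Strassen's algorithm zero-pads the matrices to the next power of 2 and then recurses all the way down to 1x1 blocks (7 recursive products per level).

Matrix multiplication for 15x15 matrices:

Strassen's algorithm requires power-of-2 dimensions. Pad 15x15 to 16x16 (next power of 2).

Standard algorithm: 15^3 = 3375 multiplications
Strassen's algorithm: 7^(log2(16)) = 7^4 = 2401 multiplications
Savings: 3375 - 2401 = 974 multiplications

Standard: 3375 multiplications (15^3). Strassen: 2401 multiplications (7^4, after padding to 16x16). Strassen reduces 8 recursive multiplications to 7 at each level.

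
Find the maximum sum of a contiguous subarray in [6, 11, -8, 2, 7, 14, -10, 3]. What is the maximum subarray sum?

Using Kadane's algorithm on [6, 11, -8, 2, 7, 14, -10, 3]:

Scanning through the array:
Position 1 (value 11): max_ending_here = 17, max_so_far = 17
Position 2 (value -8): max_ending_here = 9, max_so_far = 17
Position 3 (value 2): max_ending_here = 11, max_so_far = 17
Position 4 (value 7): max_ending_here = 18, max_so_far = 18
Position 5 (value 14): max_ending_here = 32, max_so_far = 32
Position 6 (value -10): max_ending_here = 22, max_so_far = 32
Position 7 (value 3): max_ending_here = 25, max_so_far = 32

Maximum subarray: [6, 11, -8, 2, 7, 14]
Maximum sum: 32

The maximum subarray is [6, 11, -8, 2, 7, 14] with sum 32. This subarray runs from index 0 to index 5.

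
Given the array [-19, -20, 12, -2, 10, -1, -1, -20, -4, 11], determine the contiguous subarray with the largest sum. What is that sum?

Using Kadane's algorithm on [-19, -20, 12, -2, 10, -1, -1, -20, -4, 11]:

Scanning through the array:
Position 1 (value -20): max_ending_here = -20, max_so_far = -19
Position 2 (value 12): max_ending_here = 12, max_so_far = 12
Position 3 (value -2): max_ending_here = 10, max_so_far = 12
Position 4 (value 10): max_ending_here = 20, max_so_far = 20
Position 5 (value -1): max_ending_here = 19, max_so_far = 20
Position 6 (value -1): max_ending_here = 18, max_so_far = 20
Position 7 (value -20): max_ending_here = -2, max_so_far = 20
Position 8 (value -4): max_ending_here = -4, max_so_far = 20
Position 9 (value 11): max_ending_here = 11, max_so_far = 20

Maximum subarray: [12, -2, 10]
Maximum sum: 20

The maximum subarray is [12, -2, 10] with sum 20. This subarray runs from index 2 to index 4.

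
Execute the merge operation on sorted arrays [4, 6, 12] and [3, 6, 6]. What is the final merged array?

Merging process:

Compare 4 vs 3: take 3 from right. Merged: [3]
Compare 4 vs 6: take 4 from left. Merged: [3, 4]
Compare 6 vs 6: take 6 from left. Merged: [3, 4, 6]
Compare 12 vs 6: take 6 from right. Merged: [3, 4, 6, 6]
Compare 12 vs 6: take 6 from right. Merged: [3, 4, 6, 6, 6]
Append remaining from left: [12]. Merged: [3, 4, 6, 6, 6, 12]

Final merged array: [3, 4, 6, 6, 6, 12]
Total comparisons: 5

The merged array is [3, 4, 6, 6, 6, 12], requiring 5 comparisons. The merge step runs in O(n) time where n is the total number of elements.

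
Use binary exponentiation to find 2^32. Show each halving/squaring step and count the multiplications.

Computing 2^32 by squaring (build up from 2^1; each line after the first costs one multiplication):

2^1 = 2
2^2 = (2^1)^2 = 2^2 = 4
2^4 = (2^2)^2 = 4^2 = 16
2^8 = (2^4)^2 = 16^2 = 256
2^16 = (2^8)^2 = 256^2 = 65536
2^32 = (2^16)^2 = 65536^2 = 4294967296

Result: 4294967296
Multiplications needed: 5 (5 lines after 2^1)

2^32 = 4294967296. Using exponentiation by squaring, this requires 5 multiplications. The key idea: if the exponent is even, square the half-power; if odd, multiply by the base once.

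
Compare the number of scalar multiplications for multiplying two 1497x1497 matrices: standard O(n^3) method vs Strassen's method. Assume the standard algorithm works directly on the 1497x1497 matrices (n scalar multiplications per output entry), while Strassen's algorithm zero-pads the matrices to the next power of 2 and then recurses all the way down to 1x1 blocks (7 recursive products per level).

Matrix multiplication for 1497x1497 matrices:

Strassen's algorithm requires power-of-2 dimensions. Pad 1497x1497 to 2048x2048 (next power of 2).

Standard algorithm: 1497^3 = 3354790473 multiplications
Strassen's algorithm: 7^(log2(2048)) = 7^11 = 1977326743 multiplications
Savings: 3354790473 - 1977326743 = 1377463730 multiplications

Standard: 3354790473 multiplications (1497^3). Strassen: 1977326743 multiplications (7^11, after padding to 2048x2048). Strassen reduces 8 recursive multiplications to 7 at each level.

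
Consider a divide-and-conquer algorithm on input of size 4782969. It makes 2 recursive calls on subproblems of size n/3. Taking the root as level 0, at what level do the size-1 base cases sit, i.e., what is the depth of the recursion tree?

For divide and conquer with division factor 3:

Problem sizes at each level:
Level 0: 4782969
Level 1: 1594323
Level 2: 531441
Level 3: 177147
Level 4: 59049
Level 5: 19683
Level 6: 6561
Level 7: 2187
Level 8: 729
Level 9: 243
Level 10: 81
Level 11: 27
Level 12: 9
Level 13: 3
Level 14: 1

The root is level 0 and the size-1 base case is level 14 (the tree spans levels 0 through 14, i.e. 15 levels counting the root), so the depth is the number of divisions: log_3(4782969) = 14

The recursion tree depth is log_3(4782969) = 14. At each level, the problem size is divided by 3, so it takes 14 divisions to reduce to a base case of size 1. The algorithm makes 2 recursive calls at each level.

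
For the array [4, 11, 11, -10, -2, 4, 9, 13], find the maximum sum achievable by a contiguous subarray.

Using Kadane's algorithm on [4, 11, 11, -10, -2, 4, 9, 13]:

Scanning through the array:
Position 1 (value 11): max_ending_here = 15, max_so_far = 15
Position 2 (value 11): max_ending_here = 26, max_so_far = 26
Position 3 (value -10): max_ending_here = 16, max_so_far = 26
Position 4 (value -2): max_ending_here = 14, max_so_far = 26
Position 5 (value 4): max_ending_here = 18, max_so_far = 26
Position 6 (value 9): max_ending_here = 27, max_so_far = 27
Position 7 (value 13): max_ending_here = 40, max_so_far = 40

Maximum subarray: [4, 11, 11, -10, -2, 4, 9, 13]
Maximum sum: 40

The maximum subarray is [4, 11, 11, -10, -2, 4, 9, 13] with sum 40. This subarray runs from index 0 to index 7.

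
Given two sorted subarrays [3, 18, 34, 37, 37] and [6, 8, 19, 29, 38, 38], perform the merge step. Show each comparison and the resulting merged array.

Merging process:

Compare 3 vs 6: take 3 from left. Merged: [3]
Compare 18 vs 6: take 6 from right. Merged: [3, 6]
Compare 18 vs 8: take 8 from right. Merged: [3, 6, 8]
Compare 18 vs 19: take 18 from left. Merged: [3, 6, 8, 18]
Compare 34 vs 19: take 19 from right. Merged: [3, 6, 8, 18, 19]
Compare 34 vs 29: take 29 from right. Merged: [3, 6, 8, 18, 19, 29]
Compare 34 vs 38: take 34 from left. Merged: [3, 6, 8, 18, 19, 29, 34]
Compare 37 vs 38: take 37 from left. Merged: [3, 6, 8, 18, 19, 29, 34, 37]
Compare 37 vs 38: take 37 from left. Merged: [3, 6, 8, 18, 19, 29, 34, 37, 37]
Append remaining from right: [38, 38]. Merged: [3, 6, 8, 18, 19, 29, 34, 37, 37, 38, 38]

Final merged array: [3, 6, 8, 18, 19, 29, 34, 37, 37, 38, 38]
Total comparisons: 9

The merged array is [3, 6, 8, 18, 19, 29, 34, 37, 37, 38, 38], requiring 9 comparisons. The merge step runs in O(n) time where n is the total number of elements.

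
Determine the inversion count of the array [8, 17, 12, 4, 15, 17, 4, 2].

Finding inversions in [8, 17, 12, 4, 15, 17, 4, 2]:

(0, 3): arr[0]=8 > arr[3]=4
(0, 6): arr[0]=8 > arr[6]=4
(0, 7): arr[0]=8 > arr[7]=2
(1, 2): arr[1]=17 > arr[2]=12
(1, 3): arr[1]=17 > arr[3]=4
(1, 4): arr[1]=17 > arr[4]=15
(1, 6): arr[1]=17 > arr[6]=4
(1, 7): arr[1]=17 > arr[7]=2
(2, 3): arr[2]=12 > arr[3]=4
(2, 6): arr[2]=12 > arr[6]=4
(2, 7): arr[2]=12 > arr[7]=2
(3, 7): arr[3]=4 > arr[7]=2
(4, 6): arr[4]=15 > arr[6]=4
(4, 7): arr[4]=15 > arr[7]=2
(5, 6): arr[5]=17 > arr[6]=4
(5, 7): arr[5]=17 > arr[7]=2
(6, 7): arr[6]=4 > arr[7]=2

Total inversions: 17

The array has 17 inversion(s): (0,3), (0,6), (0,7), (1,2), (1,3), (1,4), (1,6), (1,7), (2,3), (2,6), (2,7), (3,7), (4,6), (4,7), (5,6), (5,7), (6,7). Each pair (i,j) satisfies i < j and arr[i] > arr[j].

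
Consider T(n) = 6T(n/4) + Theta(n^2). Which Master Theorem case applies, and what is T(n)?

Master Theorem for T(n) = 6T(n/4) + O(n^2):

a = 6, b = 4, c = 2
log_b(a) = log_4(6) = 1.2925

Case 3: c = 2 > log_4(6) = 1.2925
T(n) = O(n^2) = O(n^2)

For T(n) = 6T(n/4) + O(n^2): log_4(6) = 1.2925. This is Case 3 of the Master Theorem (c > log_b(a), work dominated by root), giving O(n^2).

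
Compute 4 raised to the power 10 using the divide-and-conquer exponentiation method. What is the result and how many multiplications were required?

Computing 4^10 by squaring (build up from 4^1; each line after the first costs one multiplication):

4^1 = 4
4^2 = (4^1)^2 = 4^2 = 16
4^4 = (4^2)^2 = 16^2 = 256
4^5 = 4 * 4^4 = 4 * 256 = 1024
4^10 = (4^5)^2 = 1024^2 = 1048576

Result: 1048576
Multiplications needed: 4 (4 lines after 4^1)

4^10 = 1048576. Using exponentiation by squaring, this requires 4 multiplications. The key idea: if the exponent is even, square the half-power; if odd, multiply by the base once.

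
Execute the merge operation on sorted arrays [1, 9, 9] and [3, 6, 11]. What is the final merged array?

Merging process:

Compare 1 vs 3: take 1 from left. Merged: [1]
Compare 9 vs 3: take 3 from right. Merged: [1, 3]
Compare 9 vs 6: take 6 from right. Merged: [1, 3, 6]
Compare 9 vs 11: take 9 from left. Merged: [1, 3, 6, 9]
Compare 9 vs 11: take 9 from left. Merged: [1, 3, 6, 9, 9]
Append remaining from right: [11]. Merged: [1, 3, 6, 9, 9, 11]

Final merged array: [1, 3, 6, 9, 9, 11]
Total comparisons: 5

The merged array is [1, 3, 6, 9, 9, 11], requiring 5 comparisons. The merge step runs in O(n) time where n is the total number of elements.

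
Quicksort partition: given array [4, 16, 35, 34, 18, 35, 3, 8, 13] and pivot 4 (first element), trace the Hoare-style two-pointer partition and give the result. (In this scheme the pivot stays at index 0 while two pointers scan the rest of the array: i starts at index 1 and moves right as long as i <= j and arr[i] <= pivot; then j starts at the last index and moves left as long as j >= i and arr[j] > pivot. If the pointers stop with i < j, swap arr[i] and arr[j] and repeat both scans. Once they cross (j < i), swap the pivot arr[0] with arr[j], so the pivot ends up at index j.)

Hoare-style two-pointer partition with pivot = 4:

Initial array: [4, 16, 35, 34, 18, 35, 3, 8, 13]

Pointers start at i = 1, j = 8.
i stops at index 1 (arr[1]=16 > 4), j stops at index 6 (arr[6]=3 <= 4): swap arr[1] and arr[6], array becomes [4, 3, 35, 34, 18, 35, 16, 8, 13]
i ends at 2, j ends at 1: the pointers have crossed (j < i), so scanning stops.

Swap pivot arr[0] with arr[1] to place pivot at position 1: [3, 4, 35, 34, 18, 35, 16, 8, 13]
Pivot position: 1

After partitioning with pivot 4, the array becomes [3, 4, 35, 34, 18, 35, 16, 8, 13]. The pivot is placed at index 1. All elements to the left of the pivot are <= 4, and all elements to the right are > 4.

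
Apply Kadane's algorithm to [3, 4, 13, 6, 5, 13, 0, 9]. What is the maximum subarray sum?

Using Kadane's algorithm on [3, 4, 13, 6, 5, 13, 0, 9]:

Scanning through the array:
Position 1 (value 4): max_ending_here = 7, max_so_far = 7
Position 2 (value 13): max_ending_here = 20, max_so_far = 20
Position 3 (value 6): max_ending_here = 26, max_so_far = 26
Position 4 (value 5): max_ending_here = 31, max_so_far = 31
Position 5 (value 13): max_ending_here = 44, max_so_far = 44
Position 6 (value 0): max_ending_here = 44, max_so_far = 44
Position 7 (value 9): max_ending_here = 53, max_so_far = 53

Maximum subarray: [3, 4, 13, 6, 5, 13, 0, 9]
Maximum sum: 53

The maximum subarray is [3, 4, 13, 6, 5, 13, 0, 9] with sum 53. This subarray runs from index 0 to index 7.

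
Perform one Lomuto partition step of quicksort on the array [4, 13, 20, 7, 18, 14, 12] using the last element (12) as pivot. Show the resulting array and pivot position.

Lomuto partition with pivot = 12:

Initial array: [4, 13, 20, 7, 18, 14, 12]

arr[0]=4 <= 12: swap with position 0, array becomes [4, 13, 20, 7, 18, 14, 12]
arr[1]=13 > 12: no swap
arr[2]=20 > 12: no swap
arr[3]=7 <= 12: swap with position 1, array becomes [4, 7, 20, 13, 18, 14, 12]
arr[4]=18 > 12: no swap
arr[5]=14 > 12: no swap

Place pivot at position 2: [4, 7, 12, 13, 18, 14, 20]
Pivot position: 2

After partitioning with pivot 12, the array becomes [4, 7, 12, 13, 18, 14, 20]. The pivot is placed at index 2. All elements to the left of the pivot are <= 12, and all elements to the right are > 12.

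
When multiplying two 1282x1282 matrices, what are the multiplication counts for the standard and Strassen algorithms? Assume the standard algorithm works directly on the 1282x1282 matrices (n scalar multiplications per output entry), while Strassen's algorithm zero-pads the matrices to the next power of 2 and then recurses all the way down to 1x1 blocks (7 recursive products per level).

Matrix multiplication for 1282x1282 matrices:

Strassen's algorithm requires power-of-2 dimensions. Pad 1282x1282 to 2048x2048 (next power of 2).

Standard algorithm: 1282^3 = 2106997768 multiplications
Strassen's algorithm: 7^(log2(2048)) = 7^11 = 1977326743 multiplications
Savings: 2106997768 - 1977326743 = 129671025 multiplications

Standard: 2106997768 multiplications (1282^3). Strassen: 1977326743 multiplications (7^11, after padding to 2048x2048). Strassen reduces 8 recursive multiplications to 7 at each level.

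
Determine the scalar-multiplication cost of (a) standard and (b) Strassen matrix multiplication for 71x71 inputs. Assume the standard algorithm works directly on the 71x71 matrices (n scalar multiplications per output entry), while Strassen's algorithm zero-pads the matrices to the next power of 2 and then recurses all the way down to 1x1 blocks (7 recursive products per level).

Matrix multiplication for 71x71 matrices:

Strassen's algorithm requires power-of-2 dimensions. Pad 71x71 to 128x128 (next power of 2).

Standard algorithm: 71^3 = 357911 multiplications
Strassen's algorithm: 7^(log2(128)) = 7^7 = 823543 multiplications
Difference: 357911 - 823543 = -465632 (Strassen uses MORE here due to padding overhead — for small or just-over-power-of-2 n, padding can outweigh the per-level savings)

Standard: 357911 multiplications (71^3). Strassen: 823543 multiplications (7^7, after padding to 128x128). Strassen reduces 8 recursive multiplications to 7 at each level.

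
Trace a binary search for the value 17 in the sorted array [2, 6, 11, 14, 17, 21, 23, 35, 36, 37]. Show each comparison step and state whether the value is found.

Binary search for 17 in [2, 6, 11, 14, 17, 21, 23, 35, 36, 37]:

lo=0, hi=9, mid=4, arr[mid]=17 -> Found target at index 4!

Binary search finds 17 at index 4 after 1 comparisons. The search repeatedly halves the search space by comparing with the middle element.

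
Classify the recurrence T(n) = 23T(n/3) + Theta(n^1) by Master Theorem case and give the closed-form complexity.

Master Theorem for T(n) = 23T(n/3) + O(n^1):

a = 23, b = 3, c = 1
log_b(a) = log_3(23) = 2.8540

Case 1: c = 1 < log_3(23) = 2.8540
T(n) = O(n^(log_3 23))

For T(n) = 23T(n/3) + O(n^1): log_3(23) = 2.8540. This is Case 1 of the Master Theorem (c < log_b(a), work dominated by leaves), giving O(n^(log_3 23)).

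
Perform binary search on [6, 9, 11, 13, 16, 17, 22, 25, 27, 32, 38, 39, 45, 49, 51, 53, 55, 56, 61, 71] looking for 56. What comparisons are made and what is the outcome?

Binary search for 56 in [6, 9, 11, 13, 16, 17, 22, 25, 27, 32, 38, 39, 45, 49, 51, 53, 55, 56, 61, 71]:

lo=0, hi=19, mid=9, arr[mid]=32 -> 32 < 56, search right half
lo=10, hi=19, mid=14, arr[mid]=51 -> 51 < 56, search right half
lo=15, hi=19, mid=17, arr[mid]=56 -> Found target at index 17!

Binary search finds 56 at index 17 after 3 comparisons. The search repeatedly halves the search space by comparing with the middle element.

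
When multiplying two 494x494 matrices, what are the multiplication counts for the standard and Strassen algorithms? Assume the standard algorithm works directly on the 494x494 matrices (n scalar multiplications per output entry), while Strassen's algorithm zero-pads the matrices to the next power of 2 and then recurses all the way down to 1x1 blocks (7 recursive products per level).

Matrix multiplication for 494x494 matrices:

Strassen's algorithm requires power-of-2 dimensions. Pad 494x494 to 512x512 (next power of 2).

Standard algorithm: 494^3 = 120553784 multiplications
Strassen's algorithm: 7^(log2(512)) = 7^9 = 40353607 multiplications
Savings: 120553784 - 40353607 = 80200177 multiplications

Standard: 120553784 multiplications (494^3). Strassen: 40353607 multiplications (7^9, after padding to 512x512). Strassen reduces 8 recursive multiplications to 7 at each level.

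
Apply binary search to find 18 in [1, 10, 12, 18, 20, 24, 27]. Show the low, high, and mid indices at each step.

Binary search for 18 in [1, 10, 12, 18, 20, 24, 27]:

lo=0, hi=6, mid=3, arr[mid]=18 -> Found target at index 3!

Binary search finds 18 at index 3 after 1 comparisons. The search repeatedly halves the search space by comparing with the middle element.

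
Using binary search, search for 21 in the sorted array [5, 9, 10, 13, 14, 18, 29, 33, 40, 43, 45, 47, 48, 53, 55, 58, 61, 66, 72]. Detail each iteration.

Binary search for 21 in [5, 9, 10, 13, 14, 18, 29, 33, 40, 43, 45, 47, 48, 53, 55, 58, 61, 66, 72]:

lo=0, hi=18, mid=9, arr[mid]=43 -> 43 > 21, search left half
lo=0, hi=8, mid=4, arr[mid]=14 -> 14 < 21, search right half
lo=5, hi=8, mid=6, arr[mid]=29 -> 29 > 21, search left half
lo=5, hi=5, mid=5, arr[mid]=18 -> 18 < 21, search right half
lo=6 > hi=5, target 21 not found

Binary search determines that 21 is not in the array after 4 comparisons. The search space was exhausted without finding the target.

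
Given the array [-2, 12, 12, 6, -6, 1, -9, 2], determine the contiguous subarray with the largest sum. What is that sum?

Using Kadane's algorithm on [-2, 12, 12, 6, -6, 1, -9, 2]:

Scanning through the array:
Position 1 (value 12): max_ending_here = 12, max_so_far = 12
Position 2 (value 12): max_ending_here = 24, max_so_far = 24
Position 3 (value 6): max_ending_here = 30, max_so_far = 30
Position 4 (value -6): max_ending_here = 24, max_so_far = 30
Position 5 (value 1): max_ending_here = 25, max_so_far = 30
Position 6 (value -9): max_ending_here = 16, max_so_far = 30
Position 7 (value 2): max_ending_here = 18, max_so_far = 30

Maximum subarray: [12, 12, 6]
Maximum sum: 30

The maximum subarray is [12, 12, 6] with sum 30. This subarray runs from index 1 to index 3.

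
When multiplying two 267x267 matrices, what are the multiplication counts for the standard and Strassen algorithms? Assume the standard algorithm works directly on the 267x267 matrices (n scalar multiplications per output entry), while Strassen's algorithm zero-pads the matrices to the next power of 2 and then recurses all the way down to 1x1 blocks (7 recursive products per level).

Matrix multiplication for 267x267 matrices:

Strassen's algorithm requires power-of-2 dimensions. Pad 267x267 to 512x512 (next power of 2).

Standard algorithm: 267^3 = 19034163 multiplications
Strassen's algorithm: 7^(log2(512)) = 7^9 = 40353607 multiplications
Difference: 19034163 - 40353607 = -21319444 (Strassen uses MORE here due to padding overhead — for small or just-over-power-of-2 n, padding can outweigh the per-level savings)

Standard: 19034163 multiplications (267^3). Strassen: 40353607 multiplications (7^9, after padding to 512x512). Strassen reduces 8 recursive multiplications to 7 at each level.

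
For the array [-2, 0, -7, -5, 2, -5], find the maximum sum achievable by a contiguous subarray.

Using Kadane's algorithm on [-2, 0, -7, -5, 2, -5]:

Scanning through the array:
Position 1 (value 0): max_ending_here = 0, max_so_far = 0
Position 2 (value -7): max_ending_here = -7, max_so_far = 0
Position 3 (value -5): max_ending_here = -5, max_so_far = 0
Position 4 (value 2): max_ending_here = 2, max_so_far = 2
Position 5 (value -5): max_ending_here = -3, max_so_far = 2

Maximum subarray: [2]
Maximum sum: 2

The maximum subarray is [2] with sum 2. This subarray runs from index 4 to index 4.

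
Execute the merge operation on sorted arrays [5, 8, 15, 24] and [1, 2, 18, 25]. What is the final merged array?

Merging process:

Compare 5 vs 1: take 1 from right. Merged: [1]
Compare 5 vs 2: take 2 from right. Merged: [1, 2]
Compare 5 vs 18: take 5 from left. Merged: [1, 2, 5]
Compare 8 vs 18: take 8 from left. Merged: [1, 2, 5, 8]
Compare 15 vs 18: take 15 from left. Merged: [1, 2, 5, 8, 15]
Compare 24 vs 18: take 18 from right. Merged: [1, 2, 5, 8, 15, 18]
Compare 24 vs 25: take 24 from left. Merged: [1, 2, 5, 8, 15, 18, 24]
Append remaining from right: [25]. Merged: [1, 2, 5, 8, 15, 18, 24, 25]

Final merged array: [1, 2, 5, 8, 15, 18, 24, 25]
Total comparisons: 7

The merged array is [1, 2, 5, 8, 15, 18, 24, 25], requiring 7 comparisons. The merge step runs in O(n) time where n is the total number of elements.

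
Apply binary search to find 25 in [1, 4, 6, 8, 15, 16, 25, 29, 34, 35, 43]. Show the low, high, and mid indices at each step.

Binary search for 25 in [1, 4, 6, 8, 15, 16, 25, 29, 34, 35, 43]:

lo=0, hi=10, mid=5, arr[mid]=16 -> 16 < 25, search right half
lo=6, hi=10, mid=8, arr[mid]=34 -> 34 > 25, search left half
lo=6, hi=7, mid=6, arr[mid]=25 -> Found target at index 6!

Binary search finds 25 at index 6 after 3 comparisons. The search repeatedly halves the search space by comparing with the middle element.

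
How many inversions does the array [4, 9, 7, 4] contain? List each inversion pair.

Finding inversions in [4, 9, 7, 4]:

(1, 2): arr[1]=9 > arr[2]=7
(1, 3): arr[1]=9 > arr[3]=4
(2, 3): arr[2]=7 > arr[3]=4

Total inversions: 3

The array has 3 inversion(s): (1,2), (1,3), (2,3). Each pair (i,j) satisfies i < j and arr[i] > arr[j].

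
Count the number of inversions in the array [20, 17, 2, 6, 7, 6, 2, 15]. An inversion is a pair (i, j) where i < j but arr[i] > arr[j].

Finding inversions in [20, 17, 2, 6, 7, 6, 2, 15]:

(0, 1): arr[0]=20 > arr[1]=17
(0, 2): arr[0]=20 > arr[2]=2
(0, 3): arr[0]=20 > arr[3]=6
(0, 4): arr[0]=20 > arr[4]=7
(0, 5): arr[0]=20 > arr[5]=6
(0, 6): arr[0]=20 > arr[6]=2
(0, 7): arr[0]=20 > arr[7]=15
(1, 2): arr[1]=17 > arr[2]=2
(1, 3): arr[1]=17 > arr[3]=6
(1, 4): arr[1]=17 > arr[4]=7
(1, 5): arr[1]=17 > arr[5]=6
(1, 6): arr[1]=17 > arr[6]=2
(1, 7): arr[1]=17 > arr[7]=15
(3, 6): arr[3]=6 > arr[6]=2
(4, 5): arr[4]=7 > arr[5]=6
(4, 6): arr[4]=7 > arr[6]=2
(5, 6): arr[5]=6 > arr[6]=2

Total inversions: 17

The array has 17 inversion(s): (0,1), (0,2), (0,3), (0,4), (0,5), (0,6), (0,7), (1,2), (1,3), (1,4), (1,5), (1,6), (1,7), (3,6), (4,5), (4,6), (5,6). Each pair (i,j) satisfies i < j and arr[i] > arr[j].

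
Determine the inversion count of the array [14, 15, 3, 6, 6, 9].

Finding inversions in [14, 15, 3, 6, 6, 9]:

(0, 2): arr[0]=14 > arr[2]=3
(0, 3): arr[0]=14 > arr[3]=6
(0, 4): arr[0]=14 > arr[4]=6
(0, 5): arr[0]=14 > arr[5]=9
(1, 2): arr[1]=15 > arr[2]=3
(1, 3): arr[1]=15 > arr[3]=6
(1, 4): arr[1]=15 > arr[4]=6
(1, 5): arr[1]=15 > arr[5]=9

Total inversions: 8

The array has 8 inversion(s): (0,2), (0,3), (0,4), (0,5), (1,2), (1,3), (1,4), (1,5). Each pair (i,j) satisfies i < j and arr[i] > arr[j].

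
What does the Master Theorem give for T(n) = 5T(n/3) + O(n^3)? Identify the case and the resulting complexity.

Master Theorem for T(n) = 5T(n/3) + O(n^3):

a = 5, b = 3, c = 3
log_b(a) = log_3(5) = 1.4650

Case 3: c = 3 > log_3(5) = 1.4650
T(n) = O(n^3) = O(n^3)

For T(n) = 5T(n/3) + O(n^3): log_3(5) = 1.4650. This is Case 3 of the Master Theorem (c > log_b(a), work dominated by root), giving O(n^3).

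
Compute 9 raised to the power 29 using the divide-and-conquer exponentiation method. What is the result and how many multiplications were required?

Computing 9^29 by squaring (build up from 9^1; each line after the first costs one multiplication):

9^1 = 9
9^2 = (9^1)^2 = 9^2 = 81
9^3 = 9 * 9^2 = 9 * 81 = 729
9^6 = (9^3)^2 = 729^2 = 531441
9^7 = 9 * 9^6 = 9 * 531441 = 4782969
9^14 = (9^7)^2 = 4782969^2 = 22876792454961
9^28 = (9^14)^2 = 22876792454961^2 = 523347633027360537213511521
9^29 = 9 * 9^28 = 9 * 523347633027360537213511521 = 4710128697246244834921603689

Result: 4710128697246244834921603689
Multiplications needed: 7 (7 lines after 9^1)

9^29 = 4710128697246244834921603689. Using exponentiation by squaring, this requires 7 multiplications. The key idea: if the exponent is even, square the half-power; if odd, multiply by the base once.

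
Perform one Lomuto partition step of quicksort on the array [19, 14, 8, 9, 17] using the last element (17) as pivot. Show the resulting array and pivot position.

Lomuto partition with pivot = 17:

Initial array: [19, 14, 8, 9, 17]

arr[0]=19 > 17: no swap
arr[1]=14 <= 17: swap with position 0, array becomes [14, 19, 8, 9, 17]
arr[2]=8 <= 17: swap with position 1, array becomes [14, 8, 19, 9, 17]
arr[3]=9 <= 17: swap with position 2, array becomes [14, 8, 9, 19, 17]

Place pivot at position 3: [14, 8, 9, 17, 19]
Pivot position: 3

After partitioning with pivot 17, the array becomes [14, 8, 9, 17, 19]. The pivot is placed at index 3. All elements to the left of the pivot are <= 17, and all elements to the right are > 17.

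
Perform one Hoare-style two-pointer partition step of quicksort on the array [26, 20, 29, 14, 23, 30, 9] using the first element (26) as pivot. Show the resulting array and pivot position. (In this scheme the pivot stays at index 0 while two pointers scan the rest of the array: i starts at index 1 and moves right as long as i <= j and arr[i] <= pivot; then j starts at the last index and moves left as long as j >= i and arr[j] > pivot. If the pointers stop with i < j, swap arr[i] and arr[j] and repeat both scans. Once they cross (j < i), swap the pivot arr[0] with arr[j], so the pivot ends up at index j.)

Hoare-style two-pointer partition with pivot = 26:

Initial array: [26, 20, 29, 14, 23, 30, 9]

Pointers start at i = 1, j = 6.
i stops at index 2 (arr[2]=29 > 26), j stops at index 6 (arr[6]=9 <= 26): swap arr[2] and arr[6], array becomes [26, 20, 9, 14, 23, 30, 29]
i ends at 5, j ends at 4: the pointers have crossed (j < i), so scanning stops.

Swap pivot arr[0] with arr[4] to place pivot at position 4: [23, 20, 9, 14, 26, 30, 29]
Pivot position: 4

After partitioning with pivot 26, the array becomes [23, 20, 9, 14, 26, 30, 29]. The pivot is placed at index 4. All elements to the left of the pivot are <= 26, and all elements to the right are > 26.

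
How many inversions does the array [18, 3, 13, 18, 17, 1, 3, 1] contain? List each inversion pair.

Finding inversions in [18, 3, 13, 18, 17, 1, 3, 1]:

(0, 1): arr[0]=18 > arr[1]=3
(0, 2): arr[0]=18 > arr[2]=13
(0, 4): arr[0]=18 > arr[4]=17
(0, 5): arr[0]=18 > arr[5]=1
(0, 6): arr[0]=18 > arr[6]=3
(0, 7): arr[0]=18 > arr[7]=1
(1, 5): arr[1]=3 > arr[5]=1
(1, 7): arr[1]=3 > arr[7]=1
(2, 5): arr[2]=13 > arr[5]=1
(2, 6): arr[2]=13 > arr[6]=3
(2, 7): arr[2]=13 > arr[7]=1
(3, 4): arr[3]=18 > arr[4]=17
(3, 5): arr[3]=18 > arr[5]=1
(3, 6): arr[3]=18 > arr[6]=3
(3, 7): arr[3]=18 > arr[7]=1
(4, 5): arr[4]=17 > arr[5]=1
(4, 6): arr[4]=17 > arr[6]=3
(4, 7): arr[4]=17 > arr[7]=1
(6, 7): arr[6]=3 > arr[7]=1

Total inversions: 19

The array has 19 inversion(s): (0,1), (0,2), (0,4), (0,5), (0,6), (0,7), (1,5), (1,7), (2,5), (2,6), (2,7), (3,4), (3,5), (3,6), (3,7), (4,5), (4,6), (4,7), (6,7). Each pair (i,j) satisfies i < j and arr[i] > arr[j].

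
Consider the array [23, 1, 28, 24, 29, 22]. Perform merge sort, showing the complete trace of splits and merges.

Merge sort trace:

Split: [23, 1, 28, 24, 29, 22] -> [23, 1, 28] and [24, 29, 22]
  Split: [23, 1, 28] -> [23] and [1, 28]
    Split: [1, 28] -> [1] and [28]
    Merge: [1] + [28] -> [1, 28]
  Merge: [23] + [1, 28] -> [1, 23, 28]
  Split: [24, 29, 22] -> [24] and [29, 22]
    Split: [29, 22] -> [29] and [22]
    Merge: [29] + [22] -> [22, 29]
  Merge: [24] + [22, 29] -> [22, 24, 29]
Merge: [1, 23, 28] + [22, 24, 29] -> [1, 22, 23, 24, 28, 29]

Final sorted array: [1, 22, 23, 24, 28, 29]

The merge sort proceeds by recursively splitting the array and merging sorted halves.
After all merges, the sorted array is [1, 22, 23, 24, 28, 29].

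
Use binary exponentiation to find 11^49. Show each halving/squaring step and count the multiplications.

Computing 11^49 by squaring (build up from 11^1; each line after the first costs one multiplication):

11^1 = 11
11^2 = (11^1)^2 = 11^2 = 121
11^3 = 11 * 11^2 = 11 * 121 = 1331
11^6 = (11^3)^2 = 1331^2 = 1771561
11^12 = (11^6)^2 = 1771561^2 = 3138428376721
11^24 = (11^12)^2 = 3138428376721^2 = 9849732675807611094711841
11^48 = (11^24)^2 = 9849732675807611094711841^2 = 97017233784872162402203715694511008214034825609281
11^49 = 11 * 11^48 = 11 * 97017233784872162402203715694511008214034825609281 = 1067189571633593786424240872639621090354383081702091

Result: 1067189571633593786424240872639621090354383081702091
Multiplications needed: 7 (7 lines after 11^1)

11^49 = 1067189571633593786424240872639621090354383081702091. Using exponentiation by squaring, this requires 7 multiplications. The key idea: if the exponent is even, square the half-power; if odd, multiply by the base once.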